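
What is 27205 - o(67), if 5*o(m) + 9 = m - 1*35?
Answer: 136002/5 ≈ 27200.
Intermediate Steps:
o(m) = -44/5 + m/5 (o(m) = -9/5 + (m - 1*35)/5 = -9/5 + (m - 35)/5 = -9/5 + (-35 + m)/5 = -9/5 + (-7 + m/5) = -44/5 + m/5)
27205 - o(67) = 27205 - (-44/5 + (⅕)*67) = 27205 - (-44/5 + 67/5) = 27205 - 1*23/5 = 27205 - 23/5 = 136002/5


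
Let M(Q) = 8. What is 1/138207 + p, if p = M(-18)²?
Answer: 8845249/138207 ≈ 64.000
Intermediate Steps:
p = 64 (p = 8² = 64)
1/138207 + p = 1/138207 + 64 = 8845249/138207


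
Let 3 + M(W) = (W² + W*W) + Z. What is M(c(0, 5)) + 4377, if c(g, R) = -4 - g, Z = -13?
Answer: 4393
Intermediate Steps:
M(W) = -16 + 2*W² (M(W) = -3 + ((W² + W*W) - 13) = -3 + ((W² + W²) - 13) = -3 + (2*W² - 13) = -3 + (-13 + 2*W²) = -16 + 2*W²)
M(c(0, 5)) + 4377 = (-16 + 2*(-4 - 1*0)²) + 4377 = (-16 + 2*(-4 + 0)²) + 4377 = (-16 + 2*(-4)²) + 4377 = (-16 + 2*16) + 4377 = (-16 + 32) + 4377 = 16 + 4377 = 4393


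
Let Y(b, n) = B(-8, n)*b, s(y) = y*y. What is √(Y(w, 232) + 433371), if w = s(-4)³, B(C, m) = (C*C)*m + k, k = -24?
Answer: 5*√2446099 ≈ 7820.0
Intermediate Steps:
s(y) = y²
B(C, m) = -24 + m*C² (B(C, m) = (C*C)*m - 24 = C²*m - 24 = m*C² - 24 = -24 + m*C²)
w = 4096 (w = ((-4)²)³ = 16³ = 4096)
Y(b, n) = b*(-24 + 64*n) (Y(b, n) = (-24 + n*(-8)²)*b = (-24 + n*64)*b = (-24 + 64*n)*b = b*(-24 + 64*n))
√(Y(w, 232) + 433371) = √(8*4096*(-3 + 8*232) + 433371) = √(8*4096*(-3 + 1856) + 433371) = √(8*4096*1853 + 433371) = √(60719104 + 433371) = √61152475 = 5*√2446099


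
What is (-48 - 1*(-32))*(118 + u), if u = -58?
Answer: -960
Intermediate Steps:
(-48 - 1*(-32))*(118 + u) = (-48 - 1*(-32))*(118 - 58) = (-48 + 32)*60 = -16*60 = -960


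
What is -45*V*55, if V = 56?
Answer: -138600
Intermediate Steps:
-45*V*55 = -45*56*55 = -2520*55 = -138600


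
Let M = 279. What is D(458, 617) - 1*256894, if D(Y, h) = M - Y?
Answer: -257073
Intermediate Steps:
D(Y, h) = 279 - Y
D(458, 617) - 1*256894 = (279 - 1*458) - 1*256894 = (279 - 458) - 256894 = -179 - 256894 = -257073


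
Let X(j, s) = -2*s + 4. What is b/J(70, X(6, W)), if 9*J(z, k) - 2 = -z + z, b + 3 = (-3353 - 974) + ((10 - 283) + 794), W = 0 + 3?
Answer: -34281/2 ≈ -17141.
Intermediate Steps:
W = 3
X(j, s) = 4 - 2*s
b = -3809 (b = -3 + ((-3353 - 974) + ((10 - 283) + 794)) = -3 + (-4327 + (-273 + 794)) = -3 + (-4327 + 521) = -3 - 3806 = -3809)
J(z, k) = 2/9 (J(z, k) = 2/9 + (-z + z)/9 = 2/9 + (1/9)*0 = 2/9 + 0 = 2/9)
b/J(70, X(6, W)) = -3809/2/9 = -3809*9/2 = -34281/2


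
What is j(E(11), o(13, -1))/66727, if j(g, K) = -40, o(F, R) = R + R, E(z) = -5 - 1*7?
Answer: -40/66727 ≈ -0.00059946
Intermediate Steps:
E(z) = -12 (E(z) = -5 - 7 = -12)
o(F, R) = 2*R
j(E(11), o(13, -1))/66727 = -40/66727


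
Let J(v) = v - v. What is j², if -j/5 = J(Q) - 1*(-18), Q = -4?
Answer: 8100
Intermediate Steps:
J(v) = 0
j = -90 (j = -5*(0 - 1*(-18)) = -5*(0 + 18) = -5*18 = -90)
j² = (-90)² = 8100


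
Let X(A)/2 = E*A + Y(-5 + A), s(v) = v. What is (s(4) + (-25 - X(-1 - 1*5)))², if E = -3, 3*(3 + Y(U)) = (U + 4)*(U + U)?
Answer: 212521/9 ≈ 23613.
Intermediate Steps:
Y(U) = -3 + 2*U*(4 + U)/3 (Y(U) = -3 + ((U + 4)*(U + U))/3 = -3 + ((4 + U)*(2*U))/3 = -3 + (2*U*(4 + U))/3 = -3 + 2*U*(4 + U)/3)
X(A) = -98/3 - 2*A/3 + 4*(-5 + A)²/3 (X(A) = 2*(-3*A + (-3 + 2*(-5 + A)²/3 + 8*(-5 + A)/3)) = 2*(-3*A + (-3 + 2*(-5 + A)²/3 + (-40/3 + 8*A/3))) = 2*(-3*A + (-49/3 + 2*(-5 + A)²/3 + 8*A/3)) = 2*(-49/3 - A/3 + 2*(-5 + A)²/3) = -98/3 - 2*A/3 + 4*(-5 + A)²/3)
(s(4) + (-25 - X(-1 - 1*5)))² = (4 + (-25 - (⅔ - 14*(-1 - 1*5) + 4*(-1 - 1*5)²/3)))² = (4 + (-25 - (⅔ - 14*(-1 - 5) + 4*(-1 - 5)²/3)))² = (4 + (-25 - (⅔ - 14*(-6) + (4/3)*(-6)²)))² = (4 + (-25 - (⅔ + 84 + (4/3)*36)))² = (4 + (-25 - (⅔ + 84 + 48)))² = (4 + (-25 - 1*398/3))² = (4 + (-25 - 398/3))² = (4 - 473/3)² = (-461/3)² = 212521/9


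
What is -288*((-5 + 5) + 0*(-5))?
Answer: 0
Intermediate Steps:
-288*((-5 + 5) + 0*(-5)) = -288*(0 + 0) = -288*0 = 0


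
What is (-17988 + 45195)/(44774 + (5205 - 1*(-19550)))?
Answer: 9/23 ≈ 0.39130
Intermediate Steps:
(-17988 + 45195)/(44774 + (5205 - 1*(-19550))) = 27207/(44774 + (5205 + 19550)) = 27207/(44774 + 24755) = 27207/69529 = 27207*(1/69529) = 9/23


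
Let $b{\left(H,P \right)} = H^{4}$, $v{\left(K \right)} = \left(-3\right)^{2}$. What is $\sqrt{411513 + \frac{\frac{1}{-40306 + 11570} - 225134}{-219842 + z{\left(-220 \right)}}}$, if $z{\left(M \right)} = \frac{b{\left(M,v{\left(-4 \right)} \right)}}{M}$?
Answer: $\frac{\sqrt{69678751376452349923755122}}{13012429488} \approx 641.49$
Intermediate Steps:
$v{\left(K \right)} = 9$
$z{\left(M \right)} = M^{3}$ ($z{\left(M \right)} = \frac{M^{4}}{M} = M^{3}$)
$\sqrt{411513 + \frac{\frac{1}{-40306 + 11570} - 225134}{-219842 + z{\left(-220 \right)}}} = \sqrt{411513 + \frac{\frac{1}{-40306 + 11570} - 225134}{-219842 + \left(-220\right)^{3}}} = \sqrt{411513 + \frac{\frac{1}{-28736} - 225134}{-219842 - 10648000}} = \sqrt{411513 + \frac{- \frac{1}{28736} - 225134}{-10867842}} = \sqrt{411513 - - \frac{6469450625}{312298307712}} = \sqrt{411513 + \frac{6469450625}{312298307712}} = \sqrt{\frac{128514819970938881}{312298307712}} = \frac{\sqrt{69678751376452349923755122}}{13012429488}$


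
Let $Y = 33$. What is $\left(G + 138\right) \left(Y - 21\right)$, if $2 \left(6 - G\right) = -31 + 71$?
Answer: $1488$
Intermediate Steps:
$G = -14$ ($G = 6 - \frac{-31 + 71}{2} = 6 - 20 = -14$)
$\left(G + 138\right) \left(Y - 21\right) = \left(-14 + 138\right) \left(33 - 21\right) = 124 \cdot 12 = 1488$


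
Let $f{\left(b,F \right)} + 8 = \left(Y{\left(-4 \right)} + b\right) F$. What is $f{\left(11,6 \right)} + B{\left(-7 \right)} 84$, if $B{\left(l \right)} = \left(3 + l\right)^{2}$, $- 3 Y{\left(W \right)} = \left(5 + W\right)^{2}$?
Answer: $1400$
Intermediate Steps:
$Y{\left(W \right)} = - \frac{\left(5 + W\right)^{2}}{3}$
$f{\left(b,F \right)} = -8 + F \left(- \frac{1}{3} + b\right)$ ($f{\left(b,F \right)} = -8 + \left(- \frac{\left(5 - 4\right)^{2}}{3} + b\right) F = -8 + \left(- \frac{1^{2}}{3} + b\right) F = -8 + \left(\left(- \frac{1}{3}\right) 1 + b\right) F = -8 + \left(- \frac{1}{3} + b\right) F = -8 + F \left(- \frac{1}{3} + b\right)$)
$f{\left(11,6 \right)} + B{\left(-7 \right)} 84 = \left(-8 - 2 + 6 \cdot 11\right) + \left(3 - 7\right)^{2} \cdot 84 = \left(-8 - 2 + 66\right) + \left(-4\right)^{2} \cdot 84 = 56 + 16 \cdot 84 = 56 + 1344 = 1400$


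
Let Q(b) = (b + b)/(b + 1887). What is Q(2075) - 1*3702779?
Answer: -7335203124/1981 ≈ -3.7028e+6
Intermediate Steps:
Q(b) = 2*b/(1887 + b) (Q(b) = (2*b)/(1887 + b) = 2*b/(1887 + b))
Q(2075) - 1*3702779 = 2*2075/(1887 + 2075) - 1*3702779 = 2*2075/3962 - 3702779 = 2*2075*(1/3962) - 3702779 = 2075/1981 - 3702779 = -7335203124/1981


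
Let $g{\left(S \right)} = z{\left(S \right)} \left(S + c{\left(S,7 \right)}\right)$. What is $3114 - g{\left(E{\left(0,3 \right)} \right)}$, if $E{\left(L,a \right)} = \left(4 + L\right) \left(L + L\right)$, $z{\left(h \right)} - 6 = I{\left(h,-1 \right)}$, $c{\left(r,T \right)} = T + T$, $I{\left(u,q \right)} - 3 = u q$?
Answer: $2988$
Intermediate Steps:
$I{\left(u,q \right)} = 3 + q u$ ($I{\left(u,q \right)} = 3 + u q = 3 + q u$)
$c{\left(r,T \right)} = 2 T$
$z{\left(h \right)} = 9 - h$ ($z{\left(h \right)} = 6 - \left(-3 + h\right) = 9 - h$)
$E{\left(L,a \right)} = 2 L \left(4 + L\right)$ ($E{\left(L,a \right)} = \left(4 + L\right) 2 L = 2 L \left(4 + L\right)$)
$g{\left(S \right)} = \left(9 - S\right) \left(14 + S\right)$ ($g{\left(S \right)} = \left(9 - S\right) \left(S + 2 \cdot 7\right) = \left(9 - S\right) \left(S + 14\right) = \left(9 - S\right) \left(14 + S\right)$)
$3114 - g{\left(E{\left(0,3 \right)} \right)} = 3114 - - \left(-9 + 2 \cdot 0 \left(4 + 0\right)\right) \left(14 + 2 \cdot 0 \left(4 + 0\right)\right) = 3114 - - \left(-9 + 2 \cdot 0 \cdot 4\right) \left(14 + 2 \cdot 0 \cdot 4\right) = 3114 - - \left(-9 + 0\right) \left(14 + 0\right) = 3114 - \left(-1\right) \left(-9\right) 14 = 3114 - 126 = 2988$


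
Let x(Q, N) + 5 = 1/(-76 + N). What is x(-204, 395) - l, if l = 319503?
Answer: -101923051/319 ≈ -3.1951e+5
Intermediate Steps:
x(Q, N) = -5 + 1/(-76 + N)
x(-204, 395) - l = (381 - 5*395)/(-76 + 395) - 1*319503 = (381 - 1975)/319 - 319503 = (1/319)*(-1594) - 319503 = -1594/319 - 319503 = -101923051/319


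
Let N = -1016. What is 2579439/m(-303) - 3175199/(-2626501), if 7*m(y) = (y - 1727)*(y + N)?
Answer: 275498085601/34643548190 ≈ 7.9524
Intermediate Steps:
m(y) = (-1727 + y)*(-1016 + y)/7 (m(y) = ((y - 1727)*(y - 1016))/7 = ((-1727 + y)*(-1016 + y))/7 = (-1727 + y)*(-1016 + y)/7)
2579439/m(-303) - 3175199/(-2626501) = 2579439/(1754632/7 - 2743/7*(-303) + (⅐)*(-303)²) - 3175199/(-2626501) = 2579439/(1754632/7 + 831129/7 + (⅐)*91809) - 3175199*(-1/2626501) = 2579439/(1754632/7 + 831129/7 + 91809/7) + 3175199/2626501 = 2579439/382510 + 3175199/2626501 = 275498085601/34643548190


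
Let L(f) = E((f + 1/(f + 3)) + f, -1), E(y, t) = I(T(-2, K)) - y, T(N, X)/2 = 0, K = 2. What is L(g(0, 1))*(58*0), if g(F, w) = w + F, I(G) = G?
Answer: 0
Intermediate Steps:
T(N, X) = 0 (T(N, X) = 2*0 = 0)
g(F, w) = F + w
E(y, t) = -y (E(y, t) = 0 - y = -y)
L(f) = -1/(3 + f) - 2*f (L(f) = -((f + 1/(f + 3)) + f) = -((f + 1/(3 + f)) + f) = -(1/(3 + f) + 2*f) = -1/(3 + f) - 2*f)
L(g(0, 1))*(58*0) = ((-1 - 2*(0 + 1)*(3 + (0 + 1)))/(3 + (0 + 1)))*(58*0) = ((-1 - 2*1*(3 + 1))/(3 + 1))*0 = ((-1 - 2*1*4)/4)*0 = ((-1 - 8)/4)*0 = ((1/4)*(-9))*0 = -9/4*0 = 0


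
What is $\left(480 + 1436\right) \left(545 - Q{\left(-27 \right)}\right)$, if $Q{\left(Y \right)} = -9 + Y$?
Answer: $1113196$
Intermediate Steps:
$\left(480 + 1436\right) \left(545 - Q{\left(-27 \right)}\right) = \left(480 + 1436\right) \left(545 - \left(-9 - 27\right)\right) = 1916 \left(545 - -36\right) = 1916 \left(545 + 36\right) = 1916 \cdot 581 = 1113196$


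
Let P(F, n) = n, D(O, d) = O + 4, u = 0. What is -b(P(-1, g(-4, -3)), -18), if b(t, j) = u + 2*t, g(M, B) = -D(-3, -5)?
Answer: 2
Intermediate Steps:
D(O, d) = 4 + O
g(M, B) = -1 (g(M, B) = -(4 - 3) = -1*1 = -1)
b(t, j) = 2*t (b(t, j) = 0 + 2*t = 2*t)
-b(P(-1, g(-4, -3)), -18) = -2*(-1) = -1*(-2) = 2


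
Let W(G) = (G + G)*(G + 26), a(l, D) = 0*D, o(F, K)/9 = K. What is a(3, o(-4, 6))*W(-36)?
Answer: 0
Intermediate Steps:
o(F, K) = 9*K
a(l, D) = 0
W(G) = 2*G*(26 + G) (W(G) = (2*G)*(26 + G) = 2*G*(26 + G))
a(3, o(-4, 6))*W(-36) = 0*(2*(-36)*(26 - 36)) = 0*(2*(-36)*(-10)) = 0*720 = 0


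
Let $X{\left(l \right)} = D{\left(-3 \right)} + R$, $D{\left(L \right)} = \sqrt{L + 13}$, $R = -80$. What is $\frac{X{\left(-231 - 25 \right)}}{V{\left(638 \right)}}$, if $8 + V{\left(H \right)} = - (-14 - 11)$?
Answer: $- \frac{80}{17} + \frac{\sqrt{10}}{17} \approx -4.5199$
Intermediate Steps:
$D{\left(L \right)} = \sqrt{13 + L}$
$V{\left(H \right)} = 17$ ($V{\left(H \right)} = -8 - \left(-14 - 11\right) = -8 - -25 = -8 + 25 = 17$)
$X{\left(l \right)} = -80 + \sqrt{10}$ ($X{\left(l \right)} = \sqrt{13 - 3} - 80 = \sqrt{10} - 80 = -80 + \sqrt{10}$)
$\frac{X{\left(-231 - 25 \right)}}{V{\left(638 \right)}} = \frac{-80 + \sqrt{10}}{17} = \left(-80 + \sqrt{10}\right) \frac{1}{17} = - \frac{80}{17} + \frac{\sqrt{10}}{17}$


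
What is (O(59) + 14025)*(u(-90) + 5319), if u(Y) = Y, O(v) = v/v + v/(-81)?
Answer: 660043307/9 ≈ 7.3338e+7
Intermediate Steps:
O(v) = 1 - v/81 (O(v) = 1 + v*(-1/81) = 1 - v/81)
(O(59) + 14025)*(u(-90) + 5319) = ((1 - 1/81*59) + 14025)*(-90 + 5319) = ((1 - 59/81) + 14025)*5229 = (22/81 + 14025)*5229 = (1136047/81)*5229 = 660043307/9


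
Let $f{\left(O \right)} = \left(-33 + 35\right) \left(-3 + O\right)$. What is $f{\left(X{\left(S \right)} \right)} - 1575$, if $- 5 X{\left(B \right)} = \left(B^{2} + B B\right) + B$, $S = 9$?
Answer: $- \frac{8247}{5} \approx -1649.4$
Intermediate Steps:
$X{\left(B \right)} = - \frac{2 B^{2}}{5} - \frac{B}{5}$ ($X{\left(B \right)} = - \frac{\left(B^{2} + B B\right) + B}{5} = - \frac{\left(B^{2} + B^{2}\right) + B}{5} = - \frac{2 B^{2} + B}{5} = - \frac{B + 2 B^{2}}{5} = - \frac{2 B^{2}}{5} - \frac{B}{5}$)
$f{\left(O \right)} = -6 + 2 O$ ($f{\left(O \right)} = 2 \left(-3 + O\right) = -6 + 2 O$)
$f{\left(X{\left(S \right)} \right)} - 1575 = \left(-6 + 2 \left(\left(- \frac{1}{5}\right) 9 \left(1 + 2 \cdot 9\right)\right)\right) - 1575 = \left(-6 + 2 \left(\left(- \frac{1}{5}\right) 9 \left(1 + 18\right)\right)\right) - 1575 = \left(-6 + 2 \left(\left(- \frac{1}{5}\right) 9 \cdot 19\right)\right) - 1575 = \left(-6 + 2 \left(- \frac{171}{5}\right)\right) - 1575 = \left(-6 - \frac{342}{5}\right) - 1575 = - \frac{372}{5} - 1575 = - \frac{8247}{5}$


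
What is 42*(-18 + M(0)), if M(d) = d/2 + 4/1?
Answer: -588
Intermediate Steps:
M(d) = 4 + d/2 (M(d) = d*(½) + 4*1 = d/2 + 4 = 4 + d/2)
42*(-18 + M(0)) = 42*(-18 + (4 + (½)*0)) = 42*(-18 + (4 + 0)) = 42*(-18 + 4) = 42*(-14) = -588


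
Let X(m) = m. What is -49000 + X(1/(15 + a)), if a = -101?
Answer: -4214001/86 ≈ -49000.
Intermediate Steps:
-49000 + X(1/(15 + a)) = -49000 + 1/(15 - 101) = -49000 + 1/(-86) = -49000 - 1/86 = -4214001/86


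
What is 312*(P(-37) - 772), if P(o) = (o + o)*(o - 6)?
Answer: 751920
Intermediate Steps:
P(o) = 2*o*(-6 + o) (P(o) = (2*o)*(-6 + o) = 2*o*(-6 + o))
312*(P(-37) - 772) = 312*(2*(-37)*(-6 - 37) - 772) = 312*(2*(-37)*(-43) - 772) = 312*(3182 - 772) = 312*2410 = 751920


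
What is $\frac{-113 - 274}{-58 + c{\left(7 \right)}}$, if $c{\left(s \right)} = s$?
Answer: $\frac{129}{17} \approx 7.5882$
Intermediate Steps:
$\frac{-113 - 274}{-58 + c{\left(7 \right)}} = \frac{-113 - 274}{-58 + 7} = - \frac{387}{-51} = \left(-387\right) \left(- \frac{1}{51}\right) = \frac{129}{17}$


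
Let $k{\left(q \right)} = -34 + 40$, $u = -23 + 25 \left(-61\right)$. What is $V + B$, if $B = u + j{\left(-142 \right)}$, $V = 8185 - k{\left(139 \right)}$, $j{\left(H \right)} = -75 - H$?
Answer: $6698$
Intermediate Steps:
$u = -1548$ ($u = -23 - 1525 = -1548$)
$k{\left(q \right)} = 6$
$V = 8179$ ($V = 8185 - 6 = 8179$)
$B = -1481$ ($B = -1548 - -67 = -1548 + \left(-75 + 142\right) = -1548 + 67 = -1481$)
$V + B = 8179 - 1481 = 6698$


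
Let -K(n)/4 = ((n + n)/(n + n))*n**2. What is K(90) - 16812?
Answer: -49212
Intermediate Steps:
K(n) = -4*n**2 (K(n) = -4*(n + n)/(n + n)*n**2 = -4*(2*n)/((2*n))*n**2 = -4*(2*n)*(1/(2*n))*n**2 = -4*n**2)
K(90) - 16812 = -4*90**2 - 16812 = -4*8100 - 16812 = -32400 - 16812 = -49212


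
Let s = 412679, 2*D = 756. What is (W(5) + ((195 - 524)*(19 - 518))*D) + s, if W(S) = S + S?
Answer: 62469327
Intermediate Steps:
W(S) = 2*S
D = 378 (D = (½)*756 = 378)
(W(5) + ((195 - 524)*(19 - 518))*D) + s = (2*5 + ((195 - 524)*(19 - 518))*378) + 412679 = (10 - 329*(-499)*378) + 412679 = (10 + 164171*378) + 412679 = (10 + 62056638) + 412679 = 62056648 + 412679 = 62469327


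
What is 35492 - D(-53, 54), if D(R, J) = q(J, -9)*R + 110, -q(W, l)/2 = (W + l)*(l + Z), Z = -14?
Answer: 145092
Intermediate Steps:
q(W, l) = -2*(-14 + l)*(W + l) (q(W, l) = -2*(W + l)*(l - 14) = -2*(W + l)*(-14 + l) = -2*(-14 + l)*(W + l))
D(R, J) = 110 + R*(-414 + 46*J) (D(R, J) = (-2*(-9)**2 + 28*J + 28*(-9) - 2*J*(-9))*R + 110 = (-2*81 + 28*J - 252 + 18*J)*R + 110 = (-162 + 28*J - 252 + 18*J)*R + 110 = (-414 + 46*J)*R + 110 = R*(-414 + 46*J) + 110 = 110 + R*(-414 + 46*J))
35492 - D(-53, 54) = 35492 - (110 + 46*(-53)*(-9 + 54)) = 35492 - (110 + 46*(-53)*45) = 35492 - (110 - 109710) = 35492 - 1*(-109600) = 35492 + 109600 = 145092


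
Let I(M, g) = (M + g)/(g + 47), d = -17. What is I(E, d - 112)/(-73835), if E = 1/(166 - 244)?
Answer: -10063/472248660 ≈ -2.1309e-5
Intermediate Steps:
E = -1/78 (E = 1/(-78) = -1/78 ≈ -0.012821)
I(M, g) = (M + g)/(47 + g)
I(E, d - 112)/(-73835) = ((-1/78 + (-17 - 112))/(47 + (-17 - 112)))/(-73835) = ((-1/78 - 129)/(47 - 129))*(-1/73835) = (-10063/78/(-82))*(-1/73835) = -1/82*(-10063/78)*(-1/73835) = (10063/6396)*(-1/73835) = -10063/472248660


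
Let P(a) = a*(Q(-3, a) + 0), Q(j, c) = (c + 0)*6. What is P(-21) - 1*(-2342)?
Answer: 4988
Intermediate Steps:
Q(j, c) = 6*c (Q(j, c) = c*6 = 6*c)
P(a) = 6*a² (P(a) = a*(6*a + 0) = a*(6*a) = 6*a²)
P(-21) - 1*(-2342) = 6*(-21)² - 1*(-2342) = 6*441 + 2342 = 2646 + 2342 = 4988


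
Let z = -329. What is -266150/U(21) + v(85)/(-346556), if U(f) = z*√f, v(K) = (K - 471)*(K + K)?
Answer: 16405/86639 + 266150*√21/6909 ≈ 176.72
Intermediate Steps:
v(K) = 2*K*(-471 + K) (v(K) = (-471 + K)*(2*K) = 2*K*(-471 + K))
U(f) = -329*√f
-266150/U(21) + v(85)/(-346556) = -266150*(-√21/6909) + (2*85*(-471 + 85))/(-346556) = -(-266150)*√21/6909 + (2*85*(-386))*(-1/346556) = 266150*√21/6909 - 65620*(-1/346556) = 266150*√21/6909 + 16405/86639 = 16405/86639 + 266150*√21/6909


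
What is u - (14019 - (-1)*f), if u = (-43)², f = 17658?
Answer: -29828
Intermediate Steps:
u = 1849
u - (14019 - (-1)*f) = 1849 - (14019 - (-1)*17658) = 1849 - (14019 - 1*(-17658)) = 1849 - (14019 + 17658) = 1849 - 1*31677 = 1849 - 31677 = -29828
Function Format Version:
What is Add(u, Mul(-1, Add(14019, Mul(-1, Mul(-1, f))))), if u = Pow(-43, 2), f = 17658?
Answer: -29828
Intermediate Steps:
u = 1849
Add(u, Mul(-1, Add(14019, Mul(-1, Mul(-1, f))))) = Add(1849, Mul(-1, Add(14019, Mul(-1, Mul(-1, 17658))))) = Add(1849, Mul(-1, Add(14019, Mul(-1, -17658)))) = Add(1849, Mul(-1, Add(14019, 17658))) = Add(1849, Mul(-1, 31677)) = Add(1849, -31677) = -29828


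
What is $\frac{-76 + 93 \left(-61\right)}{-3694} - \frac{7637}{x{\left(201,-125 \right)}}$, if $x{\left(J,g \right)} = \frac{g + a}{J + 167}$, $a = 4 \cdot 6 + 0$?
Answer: $\frac{10382257353}{373094} \approx 27827.0$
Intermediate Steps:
$a = 24$ ($a = 24 + 0 = 24$)
$x{\left(J,g \right)} = \frac{24 + g}{167 + J}$ ($x{\left(J,g \right)} = \frac{g + 24}{J + 167} = \frac{24 + g}{167 + J}$)
$\frac{-76 + 93 \left(-61\right)}{-3694} - \frac{7637}{x{\left(201,-125 \right)}} = \frac{-76 + 93 \left(-61\right)}{-3694} - \frac{7637}{\frac{1}{167 + 201} \left(24 - 125\right)} = \left(-76 - 5673\right) \left(- \frac{1}{3694}\right) - \frac{7637}{\frac{1}{368} \left(-101\right)} = \left(-5749\right) \left(- \frac{1}{3694}\right) - \frac{7637}{\frac{1}{368} \left(-101\right)} = \frac{5749}{3694} - \frac{7637}{- \frac{101}{368}} = \frac{5749}{3694} - - \frac{2810416}{101} = \frac{5749}{3694} + \frac{2810416}{101} = \frac{10382257353}{373094}$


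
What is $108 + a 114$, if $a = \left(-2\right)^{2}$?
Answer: $564$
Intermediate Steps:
$a = 4$
$108 + a 114 = 108 + 4 \cdot 114 = 108 + 456 = 564$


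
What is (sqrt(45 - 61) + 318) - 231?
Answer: 87 + 4*I ≈ 87.0 + 4.0*I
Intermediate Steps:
(sqrt(45 - 61) + 318) - 231 = (sqrt(-16) + 318) - 231 = (4*I + 318) - 231 = (318 + 4*I) - 231 = 87 + 4*I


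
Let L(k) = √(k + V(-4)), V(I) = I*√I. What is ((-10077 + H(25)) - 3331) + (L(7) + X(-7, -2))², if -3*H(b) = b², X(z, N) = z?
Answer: -40849/3 + (7 - √(7 - 8*I))² ≈ -13602.0 + 10.861*I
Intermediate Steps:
V(I) = I^(3/2)
H(b) = -b²/3
L(k) = √(k - 8*I) (L(k) = √(k + (-4)^(3/2)) = √(k - 8*I))
((-10077 + H(25)) - 3331) + (L(7) + X(-7, -2))² = ((-10077 - ⅓*25²) - 3331) + (√(7 - 8*I) - 7)² = ((-10077 - ⅓*625) - 3331) + (-7 + √(7 - 8*I))² = ((-10077 - 625/3) - 3331) + (-7 + √(7 - 8*I))² = (-30856/3 - 3331) + (-7 + √(7 - 8*I))² = -40849/3 + (-7 + √(7 - 8*I))²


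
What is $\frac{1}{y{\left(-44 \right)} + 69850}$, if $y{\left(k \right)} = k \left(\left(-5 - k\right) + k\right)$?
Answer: $\frac{1}{70070} \approx 1.4271 \cdot 10^{-5}$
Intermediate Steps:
$y{\left(k \right)} = - 5 k$ ($y{\left(k \right)} = k \left(-5\right) = - 5 k$)
$\frac{1}{y{\left(-44 \right)} + 69850} = \frac{1}{\left(-5\right) \left(-44\right) + 69850} = \frac{1}{220 + 69850} = \frac{1}{70070}$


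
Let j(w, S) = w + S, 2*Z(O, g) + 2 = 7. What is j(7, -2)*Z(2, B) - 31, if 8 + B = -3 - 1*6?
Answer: -37/2 ≈ -18.500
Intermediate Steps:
B = -17 (B = -8 + (-3 - 1*6) = -8 + (-3 - 6) = -8 - 9 = -17)
Z(O, g) = 5/2 (Z(O, g) = -1 + (1/2)*7 = -1 + 7/2 = 5/2)
j(w, S) = S + w
j(7, -2)*Z(2, B) - 31 = (-2 + 7)*(5/2) - 31 = 5*(5/2) - 31 = 25/2 - 31 = -37/2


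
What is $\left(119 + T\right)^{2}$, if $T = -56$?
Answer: $3969$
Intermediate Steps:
$\left(119 + T\right)^{2} = \left(119 - 56\right)^{2} = 63^{2} = 3969$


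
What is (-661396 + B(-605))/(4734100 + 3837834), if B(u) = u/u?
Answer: -94485/1224562 ≈ -0.077158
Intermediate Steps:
B(u) = 1
(-661396 + B(-605))/(4734100 + 3837834) = (-661396 + 1)/(4734100 + 3837834) = -661395/8571934 = -661395*1/8571934 = -94485/1224562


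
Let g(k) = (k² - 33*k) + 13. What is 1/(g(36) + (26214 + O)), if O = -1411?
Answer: 1/24924 ≈ 4.0122e-5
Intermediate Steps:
g(k) = 13 + k² - 33*k
1/(g(36) + (26214 + O)) = 1/((13 + 36² - 33*36) + (26214 - 1411)) = 1/((13 + 1296 - 1188) + 24803) = 1/(121 + 24803) = 1/24924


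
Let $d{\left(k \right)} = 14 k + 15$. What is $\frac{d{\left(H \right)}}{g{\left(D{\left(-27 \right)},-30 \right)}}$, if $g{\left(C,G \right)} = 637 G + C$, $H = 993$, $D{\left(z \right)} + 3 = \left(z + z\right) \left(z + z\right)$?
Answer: $- \frac{4639}{5399} \approx -0.85923$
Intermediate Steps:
$D{\left(z \right)} = -3 + 4 z^{2}$ ($D{\left(z \right)} = -3 + \left(z + z\right) \left(z + z\right) = -3 + 2 z 2 z = -3 + 4 z^{2}$)
$d{\left(k \right)} = 15 + 14 k$
$g{\left(C,G \right)} = C + 637 G$
$\frac{d{\left(H \right)}}{g{\left(D{\left(-27 \right)},-30 \right)}} = \frac{15 + 14 \cdot 993}{\left(-3 + 4 \left(-27\right)^{2}\right) + 637 \left(-30\right)} = \frac{15 + 13902}{\left(-3 + 4 \cdot 729\right) - 19110} = \frac{13917}{\left(-3 + 2916\right) - 19110} = \frac{13917}{2913 - 19110} = \frac{13917}{-16197} = 13917 \left(- \frac{1}{16197}\right) = - \frac{4639}{5399}$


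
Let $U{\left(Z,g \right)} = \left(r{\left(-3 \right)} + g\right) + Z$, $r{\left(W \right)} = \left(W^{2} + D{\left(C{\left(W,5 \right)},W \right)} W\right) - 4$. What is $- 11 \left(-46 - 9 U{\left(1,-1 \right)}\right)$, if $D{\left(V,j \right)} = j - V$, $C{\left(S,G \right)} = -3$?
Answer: $1001$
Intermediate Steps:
$r{\left(W \right)} = -4 + W^{2} + W \left(3 + W\right)$ ($r{\left(W \right)} = \left(W^{2} + \left(W - -3\right) W\right) - 4 = \left(W^{2} + \left(W + 3\right) W\right) - 4 = \left(W^{2} + \left(3 + W\right) W\right) - 4 = \left(W^{2} + W \left(3 + W\right)\right) - 4 = -4 + W^{2} + W \left(3 + W\right)$)
$U{\left(Z,g \right)} = 5 + Z + g$ ($U{\left(Z,g \right)} = \left(\left(-4 + \left(-3\right)^{2} - 3 \left(3 - 3\right)\right) + g\right) + Z = \left(\left(-4 + 9 - 0\right) + g\right) + Z = \left(\left(-4 + 9 + 0\right) + g\right) + Z = \left(5 + g\right) + Z = 5 + Z + g$)
$- 11 \left(-46 - 9 U{\left(1,-1 \right)}\right) = - 11 \left(-46 - 9 \left(5 + 1 - 1\right)\right) = - 11 \left(-46 - 45\right) = \left(-11\right) \left(-91\right) = 1001$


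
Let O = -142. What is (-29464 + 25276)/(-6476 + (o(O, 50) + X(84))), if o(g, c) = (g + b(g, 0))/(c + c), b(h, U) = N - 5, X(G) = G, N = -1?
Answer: 34900/53279 ≈ 0.65504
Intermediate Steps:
b(h, U) = -6 (b(h, U) = -1 - 5 = -6)
o(g, c) = (-6 + g)/(2*c) (o(g, c) = (g - 6)/(c + c) = (-6 + g)/((2*c)) = (-6 + g)*(1/(2*c)) = (-6 + g)/(2*c))
(-29464 + 25276)/(-6476 + (o(O, 50) + X(84))) = (-29464 + 25276)/(-6476 + ((½)*(-6 - 142)/50 + 84)) = -4188/(-6476 + ((½)*(1/50)*(-148) + 84)) = -4188/(-6476 + (-37/25 + 84)) = -4188/(-6476 + 2063/25) = -4188/(-159837/25) = -4188*(-25/159837) = 34900/53279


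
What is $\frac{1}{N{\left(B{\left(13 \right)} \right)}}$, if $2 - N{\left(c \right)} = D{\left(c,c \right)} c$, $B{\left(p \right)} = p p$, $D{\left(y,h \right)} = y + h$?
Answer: $- \frac{1}{57120} \approx -1.7507 \cdot 10^{-5}$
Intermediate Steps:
$D{\left(y,h \right)} = h + y$
$B{\left(p \right)} = p^{2}$
$N{\left(c \right)} = 2 - 2 c^{2}$ ($N{\left(c \right)} = 2 - \left(c + c\right) c = 2 - 2 c c = 2 - 2 c^{2}$)
$\frac{1}{N{\left(B{\left(13 \right)} \right)}} = \frac{1}{2 - 2 \left(13^{2}\right)^{2}} = \frac{1}{2 - 2 \cdot 169^{2}} = \frac{1}{2 - 57122} = \frac{1}{-57120} = - \frac{1}{57120}$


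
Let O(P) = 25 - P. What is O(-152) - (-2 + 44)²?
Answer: -1587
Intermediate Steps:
O(-152) - (-2 + 44)² = (25 - 1*(-152)) - (-2 + 44)² = (25 + 152) - 1*42² = 177 - 1*1764 = 177 - 1764 = -1587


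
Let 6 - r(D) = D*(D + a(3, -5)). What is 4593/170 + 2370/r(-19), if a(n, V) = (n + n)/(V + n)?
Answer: 186177/8755 ≈ 21.265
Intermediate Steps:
a(n, V) = 2*n/(V + n) (a(n, V) = (2*n)/(V + n) = 2*n/(V + n))
r(D) = 6 - D*(-3 + D) (r(D) = 6 - D*(D + 2*3/(-5 + 3)) = 6 - D*(D + 2*3/(-2)) = 6 - D*(D + 2*3*(-1/2)) = 6 - D*(D - 3) = 6 - D*(-3 + D))
4593/170 + 2370/r(-19) = 4593/170 + 2370/(6 - 1*(-19)**2 + 3*(-19)) = 4593*(1/170) + 2370/(6 - 1*361 - 57) = 4593/170 + 2370/(6 - 361 - 57) = 4593/170 + 2370/(-412) = 4593/170 + 2370*(-1/412) = 4593/170 - 1185/206 = 186177/8755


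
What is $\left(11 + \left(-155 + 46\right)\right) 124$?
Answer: $-12152$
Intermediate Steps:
$\left(11 + \left(-155 + 46\right)\right) 124 = \left(11 - 109\right) 124 = \left(-98\right) 124 = -12152$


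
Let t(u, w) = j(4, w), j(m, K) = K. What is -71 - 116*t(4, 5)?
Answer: -651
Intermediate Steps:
t(u, w) = w
-71 - 116*t(4, 5) = -71 - 116*5 = -71 - 580 = -651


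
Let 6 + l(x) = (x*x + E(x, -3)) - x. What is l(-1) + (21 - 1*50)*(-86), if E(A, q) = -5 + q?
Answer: 2482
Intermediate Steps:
l(x) = -14 + x² - x (l(x) = -6 + ((x*x + (-5 - 3)) - x) = -6 + ((x² - 8) - x) = -6 + ((-8 + x²) - x) = -6 + (-8 + x² - x) = -14 + x² - x)
l(-1) + (21 - 1*50)*(-86) = (-14 + (-1)² - 1*(-1)) + (21 - 1*50)*(-86) = (-14 + 1 + 1) + (21 - 50)*(-86) = -12 - 29*(-86) = -12 + 2494 = 2482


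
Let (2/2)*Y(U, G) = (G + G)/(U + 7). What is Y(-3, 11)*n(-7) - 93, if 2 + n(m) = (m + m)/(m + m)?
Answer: -197/2 ≈ -98.500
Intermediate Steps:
Y(U, G) = 2*G/(7 + U) (Y(U, G) = (G + G)/(U + 7) = (2*G)/(7 + U) = 2*G/(7 + U))
n(m) = -1 (n(m) = -2 + (m + m)/(m + m) = -2 + (2*m)/((2*m)) = -2 + (2*m)*(1/(2*m)) = -2 + 1 = -1)
Y(-3, 11)*n(-7) - 93 = (2*11/(7 - 3))*(-1) - 93 = (2*11/4)*(-1) - 93 = (2*11*(¼))*(-1) - 93 = (11/2)*(-1) - 93 = -11/2 - 93 = -197/2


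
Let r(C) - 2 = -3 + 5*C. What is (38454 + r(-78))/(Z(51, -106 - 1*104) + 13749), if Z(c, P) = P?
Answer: 38063/13539 ≈ 2.8114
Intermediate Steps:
r(C) = -1 + 5*C (r(C) = 2 + (-3 + 5*C) = -1 + 5*C)
(38454 + r(-78))/(Z(51, -106 - 1*104) + 13749) = (38454 + (-1 + 5*(-78)))/((-106 - 1*104) + 13749) = (38454 + (-1 - 390))/((-106 - 104) + 13749) = (38454 - 391)/(-210 + 13749) = 38063/13539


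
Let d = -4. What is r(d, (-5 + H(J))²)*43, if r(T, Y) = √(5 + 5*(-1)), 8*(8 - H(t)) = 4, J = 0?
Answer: 0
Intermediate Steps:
H(t) = 15/2 (H(t) = 8 - ⅛*4 = 8 - ½ = 15/2)
r(T, Y) = 0 (r(T, Y) = √(5 - 5) = √0 = 0)
r(d, (-5 + H(J))²)*43 = 0*43 = 0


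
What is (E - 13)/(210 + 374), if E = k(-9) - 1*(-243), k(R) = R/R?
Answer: 231/584 ≈ 0.39555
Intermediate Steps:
k(R) = 1
E = 244 (E = 1 - 1*(-243) = 1 + 243 = 244)
(E - 13)/(210 + 374) = (244 - 13)/(210 + 374) = 231/584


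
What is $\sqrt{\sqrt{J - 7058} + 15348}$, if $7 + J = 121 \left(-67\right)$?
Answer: $\sqrt{15348 + 2 i \sqrt{3793}} \approx 123.89 + 0.4971 i$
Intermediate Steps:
$J = -8114$ ($J = -7 + 121 \left(-67\right) = -7 - 8107 = -8114$)
$\sqrt{\sqrt{J - 7058} + 15348} = \sqrt{\sqrt{-8114 - 7058} + 15348} = \sqrt{\sqrt{-15172} + 15348} = \sqrt{2 i \sqrt{3793} + 15348} = \sqrt{15348 + 2 i \sqrt{3793}}$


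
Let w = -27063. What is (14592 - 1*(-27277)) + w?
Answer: 14806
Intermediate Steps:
(14592 - 1*(-27277)) + w = (14592 - 1*(-27277)) - 27063 = (14592 + 27277) - 27063 = 41869 - 27063 = 14806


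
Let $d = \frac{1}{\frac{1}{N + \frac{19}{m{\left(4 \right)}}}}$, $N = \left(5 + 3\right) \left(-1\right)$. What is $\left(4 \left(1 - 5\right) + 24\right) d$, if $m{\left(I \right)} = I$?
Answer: $-26$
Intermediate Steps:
$N = -8$ ($N = 8 \left(-1\right) = -8$)
$d = - \frac{13}{4}$ ($d = \frac{1}{\frac{1}{-8 + \frac{19}{4}}} = \frac{1}{\frac{1}{- \frac{13}{4}}} = \frac{1}{- \frac{4}{13}} = - \frac{13}{4} \approx -3.25$)
$\left(4 \left(1 - 5\right) + 24\right) d = \left(4 \left(1 - 5\right) + 24\right) \left(- \frac{13}{4}\right) = \left(4 \left(-4\right) + 24\right) \left(- \frac{13}{4}\right) = \left(-16 + 24\right) \left(- \frac{13}{4}\right) = 8 \left(- \frac{13}{4}\right) = -26$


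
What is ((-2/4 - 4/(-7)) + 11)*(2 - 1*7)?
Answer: -775/14 ≈ -55.357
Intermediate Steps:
((-2/4 - 4/(-7)) + 11)*(2 - 1*7) = ((-2*¼ - 4*(-⅐)) + 11)*(2 - 7) = ((-½ + 4/7) + 11)*(-5) = (1/14 + 11)*(-5) = (155/14)*(-5) = -775/14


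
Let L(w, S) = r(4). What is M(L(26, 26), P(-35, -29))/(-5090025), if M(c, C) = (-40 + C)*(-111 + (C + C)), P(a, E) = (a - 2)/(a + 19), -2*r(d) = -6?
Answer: -171051/217174400 ≈ -0.00078762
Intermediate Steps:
r(d) = 3 (r(d) = -1/2*(-6) = 3)
P(a, E) = (-2 + a)/(19 + a)
L(w, S) = 3
M(c, C) = (-111 + 2*C)*(-40 + C) (M(c, C) = (-40 + C)*(-111 + 2*C) = (-111 + 2*C)*(-40 + C))
M(L(26, 26), P(-35, -29))/(-5090025) = (4440 - 191*(-2 - 35)/(19 - 35) + 2*((-2 - 35)/(19 - 35))**2)/(-5090025) = (4440 - 191*(-37)/(-16) + 2*(-37/(-16))**2)*(-1/5090025) = (4440 - (-191)*(-37)/16 + 2*(-1/16*(-37))**2)*(-1/5090025) = (4440 - 191*37/16 + 2*(37/16)**2)*(-1/5090025) = (4440 - 7067/16 + 2*(1369/256))*(-1/5090025) = (4440 - 7067/16 + 1369/128)*(-1/5090025) = (513153/128)*(-1/5090025) = -171051/217174400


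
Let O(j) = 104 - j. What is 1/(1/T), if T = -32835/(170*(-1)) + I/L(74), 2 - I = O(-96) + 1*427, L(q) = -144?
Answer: 483449/2448 ≈ 197.49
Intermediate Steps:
I = -625 (I = 2 - ((104 - 1*(-96)) + 1*427) = 2 - ((104 + 96) + 427) = 2 - (200 + 427) = 2 - 1*627 = 2 - 627 = -625)
T = 483449/2448 (T = -32835/(170*(-1)) - 625/(-144) = -32835/(-170) - 625*(-1/144) = -32835*(-1/170) + 625/144 = 6567/34 + 625/144 = 483449/2448 ≈ 197.49)
1/(1/T) = 1/(1/(483449/2448)) = 1/(2448/483449) = 483449/2448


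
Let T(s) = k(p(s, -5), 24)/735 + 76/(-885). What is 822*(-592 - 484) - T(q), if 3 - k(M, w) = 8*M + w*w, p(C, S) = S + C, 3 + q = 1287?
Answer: -38354487061/43365 ≈ -8.8446e+5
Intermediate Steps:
q = 1284 (q = -3 + 1287 = 1284)
p(C, S) = C + S
k(M, w) = 3 - w² - 8*M (k(M, w) = 3 - (8*M + w*w) = 3 - (8*M + w²) = 3 - (w² + 8*M) = 3 + (-w² - 8*M) = 3 - w² - 8*M)
T(s) = -35171/43365 - 8*s/735 (T(s) = (3 - 1*24² - 8*(s - 5))/735 + 76/(-885) = (3 - 1*576 - 8*(-5 + s))*(1/735) + 76*(-1/885) = (3 - 576 + (40 - 8*s))*(1/735) - 76/885 = (-533 - 8*s)*(1/735) - 76/885 = (-533/735 - 8*s/735) - 76/885 = -35171/43365 - 8*s/735)
822*(-592 - 484) - T(q) = 822*(-592 - 484) - (-35171/43365 - 8/735*1284) = 822*(-1076) - (-35171/43365 - 3424/245) = -884472 - 1*(-641219/43365) = -884472 + 641219/43365 = -38354487061/43365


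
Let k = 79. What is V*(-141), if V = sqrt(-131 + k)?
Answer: -282*I*sqrt(13) ≈ -1016.8*I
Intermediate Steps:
V = 2*I*sqrt(13) (V = sqrt(-131 + 79) = sqrt(-52) = 2*I*sqrt(13) ≈ 7.2111*I)
V*(-141) = (2*I*sqrt(13))*(-141) = -282*I*sqrt(13)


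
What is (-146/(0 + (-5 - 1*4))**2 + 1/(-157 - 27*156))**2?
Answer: 1951483272025/600637400064 ≈ 3.2490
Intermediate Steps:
(-146/(0 + (-5 - 1*4))**2 + 1/(-157 - 27*156))**2 = (-146/(0 + (-5 - 4))**2 + (1/156)/(-184))**2 = (-146/(0 - 9)**2 - 1/184*1/156)**2 = (-146/((-9)**2) - 1/28704)**2 = (-146/81 - 1/28704)**2 = (-1396955/775008)**2 = 1951483272025/600637400064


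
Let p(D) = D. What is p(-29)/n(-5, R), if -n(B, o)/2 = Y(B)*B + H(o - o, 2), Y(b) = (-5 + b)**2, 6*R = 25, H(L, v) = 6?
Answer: -29/988 ≈ -0.029352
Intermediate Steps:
R = 25/6 (R = (1/6)*25 = 25/6 ≈ 4.1667)
n(B, o) = -12 - 2*B*(-5 + B)**2 (n(B, o) = -2*((-5 + B)**2*B + 6) = -2*(B*(-5 + B)**2 + 6) = -2*(6 + B*(-5 + B)**2) = -12 - 2*B*(-5 + B)**2)
p(-29)/n(-5, R) = -29/(-12 - 2*(-5)*(-5 - 5)**2) = -29/(-12 - 2*(-5)*(-10)**2) = -29/(-12 - 2*(-5)*100) = -29/(-12 + 1000) = -29/988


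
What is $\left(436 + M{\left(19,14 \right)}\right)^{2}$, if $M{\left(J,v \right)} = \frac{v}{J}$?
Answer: $\frac{68856804}{361} \approx 1.9074 \cdot 10^{5}$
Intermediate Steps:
$\left(436 + M{\left(19,14 \right)}\right)^{2} = \left(436 + \frac{14}{19}\right)^{2} = \left(\frac{8298}{19}\right)^{2} = \frac{68856804}{361}$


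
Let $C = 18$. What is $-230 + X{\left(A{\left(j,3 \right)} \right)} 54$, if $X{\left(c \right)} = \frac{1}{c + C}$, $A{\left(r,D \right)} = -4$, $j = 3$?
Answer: $- \frac{1583}{7} \approx -226.14$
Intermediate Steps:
$X{\left(c \right)} = \frac{1}{18 + c}$ ($X{\left(c \right)} = \frac{1}{c + 18} = \frac{1}{18 + c}$)
$-230 + X{\left(A{\left(j,3 \right)} \right)} 54 = -230 + \frac{1}{18 - 4} \cdot 54 = -230 + \frac{1}{14} \cdot 54 = -230 + \frac{27}{7} = - \frac{1583}{7}$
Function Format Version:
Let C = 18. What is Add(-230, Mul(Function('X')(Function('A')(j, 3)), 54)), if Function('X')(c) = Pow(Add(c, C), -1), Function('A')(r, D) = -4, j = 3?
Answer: Rational(-1583, 7) ≈ -226.14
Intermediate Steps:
Function('X')(c) = Pow(Add(18, c), -1) (Function('X')(c) = Pow(Add(c, 18), -1) = Pow(Add(18, c), -1))
Add(-230, Mul(Function('X')(Function('A')(j, 3)), 54)) = Add(-230, Mul(Pow(Add(18, -4), -1), 54)) = Add(-230, Mul(Pow(14, -1), 54)) = Add(-230, Mul(Rational(1, 14), 54)) = Add(-230, Rational(27, 7)) = Rational(-1583, 7)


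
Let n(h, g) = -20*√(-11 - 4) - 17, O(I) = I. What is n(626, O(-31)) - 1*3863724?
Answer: -3863741 - 20*I*√15 ≈ -3.8637e+6 - 77.46*I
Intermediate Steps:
n(h, g) = -17 - 20*I*√15 (n(h, g) = -20*I*√15 - 17 = -17 - 20*I*√15)
n(626, O(-31)) - 1*3863724 = (-17 - 20*I*√15) - 1*3863724 = (-17 - 20*I*√15) - 3863724 = -3863741 - 20*I*√15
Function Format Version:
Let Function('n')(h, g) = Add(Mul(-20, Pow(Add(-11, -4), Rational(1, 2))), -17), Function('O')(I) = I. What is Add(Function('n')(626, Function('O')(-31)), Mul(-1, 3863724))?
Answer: Add(-3863741, Mul(-20, I, Pow(15, Rational(1, 2)))) ≈ Add(-3.8637e+6, Mul(-77.460, I))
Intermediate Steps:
Function('n')(h, g) = Add(-17, Mul(-20, I, Pow(15, Rational(1, 2)))) (Function('n')(h, g) = Add(Mul(-20, Pow(-15, Rational(1, 2))), -17) = Add(Mul(-20, Mul(I, Pow(15, Rational(1, 2)))), -17) = Add(Mul(-20, I, Pow(15, Rational(1, 2))), -17) = Add(-17, Mul(-20, I, Pow(15, Rational(1, 2)))))
Add(Function('n')(626, Function('O')(-31)), Mul(-1, 3863724)) = Add(Add(-17, Mul(-20, I, Pow(15, Rational(1, 2)))), Mul(-1, 3863724)) = Add(Add(-17, Mul(-20, I, Pow(15, Rational(1, 2)))), -3863724) = Add(-3863741, Mul(-20, I, Pow(15, Rational(1, 2))))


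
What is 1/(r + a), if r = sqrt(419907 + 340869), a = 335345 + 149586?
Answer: 484931/235157313985 - 2*sqrt(190194)/235157313985 ≈ 2.0584e-6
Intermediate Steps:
a = 484931
r = 2*sqrt(190194) (r = sqrt(760776) = 2*sqrt(190194) ≈ 872.22)
1/(r + a) = 1/(2*sqrt(190194) + 484931) = 1/(484931 + 2*sqrt(190194))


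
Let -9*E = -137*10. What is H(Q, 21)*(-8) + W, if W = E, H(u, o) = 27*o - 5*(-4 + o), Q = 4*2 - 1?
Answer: -33334/9 ≈ -3703.8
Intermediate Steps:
Q = 7 (Q = 8 - 1 = 7)
H(u, o) = 20 + 22*o (H(u, o) = 27*o + (20 - 5*o) = 20 + 22*o)
E = 1370/9 (E = -(-137)*10/9 = -⅑*(-1370) = 1370/9 ≈ 152.22)
W = 1370/9 ≈ 152.22
H(Q, 21)*(-8) + W = (20 + 22*21)*(-8) + 1370/9 = (20 + 462)*(-8) + 1370/9 = 482*(-8) + 1370/9 = -3856 + 1370/9 = -33334/9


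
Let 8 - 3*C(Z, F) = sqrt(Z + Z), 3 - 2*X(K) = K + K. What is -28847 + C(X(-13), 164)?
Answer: -86533/3 - sqrt(29)/3 ≈ -28846.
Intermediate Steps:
X(K) = 3/2 - K (X(K) = 3/2 - (K + K)/2 = 3/2 - K)
C(Z, F) = 8/3 - sqrt(2)*sqrt(Z)/3 (C(Z, F) = 8/3 - sqrt(Z + Z)/3 = 8/3 - sqrt(2)*sqrt(Z)/3)
-28847 + C(X(-13), 164) = -28847 + (8/3 - sqrt(2)*sqrt(3/2 - 1*(-13))/3) = -28847 + (8/3 - sqrt(2)*sqrt(3/2 + 13)/3) = -28847 + (8/3 - sqrt(2)*sqrt(29/2)/3) = -28847 + (8/3 - sqrt(2)*sqrt(58)/2/3) = -28847 + (8/3 - sqrt(29)/3) = -86533/3 - sqrt(29)/3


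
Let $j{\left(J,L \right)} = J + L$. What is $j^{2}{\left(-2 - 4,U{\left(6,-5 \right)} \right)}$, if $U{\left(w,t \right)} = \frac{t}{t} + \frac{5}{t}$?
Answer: $36$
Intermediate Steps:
$U{\left(w,t \right)} = 1 + \frac{5}{t}$
$j^{2}{\left(-2 - 4,U{\left(6,-5 \right)} \right)} = \left(\left(-2 - 4\right) + \frac{5 - 5}{-5}\right)^{2} = \left(-6 - 0\right)^{2} = \left(-6 + 0\right)^{2} = \left(-6\right)^{2} = 36$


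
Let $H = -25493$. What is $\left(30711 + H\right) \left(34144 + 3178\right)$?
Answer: $194746196$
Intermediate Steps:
$\left(30711 + H\right) \left(34144 + 3178\right) = \left(30711 - 25493\right) \left(34144 + 3178\right) = 5218 \cdot 37322 = 194746196$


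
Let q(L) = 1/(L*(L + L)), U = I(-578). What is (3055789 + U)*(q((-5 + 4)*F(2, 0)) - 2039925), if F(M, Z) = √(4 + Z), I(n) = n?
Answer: -49859207338189/8 ≈ -6.2324e+12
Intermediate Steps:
U = -578
q(L) = 1/(2*L²) (q(L) = 1/(L*(2*L)) = 1/(2*L²))
(3055789 + U)*(q((-5 + 4)*F(2, 0)) - 2039925) = (3055789 - 578)*(1/(2*((-5 + 4)*√(4 + 0))²) - 2039925) = 3055211*(1/(2*(-√4)²) - 2039925) = 3055211*(1/(2*(-1*2)²) - 2039925) = 3055211*((½)/(-2)² - 2039925) = 3055211*((½)*(¼) - 2039925) = 3055211*(⅛ - 2039925) = 3055211*(-16319399/8) = -49859207338189/8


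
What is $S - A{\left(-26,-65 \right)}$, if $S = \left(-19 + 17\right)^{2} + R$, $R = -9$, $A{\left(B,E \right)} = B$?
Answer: $21$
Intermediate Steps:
$S = -5$ ($S = \left(-19 + 17\right)^{2} - 9 = \left(-2\right)^{2} - 9 = 4 - 9 = -5$)
$S - A{\left(-26,-65 \right)} = -5 - -26 = -5 + 26 = 21$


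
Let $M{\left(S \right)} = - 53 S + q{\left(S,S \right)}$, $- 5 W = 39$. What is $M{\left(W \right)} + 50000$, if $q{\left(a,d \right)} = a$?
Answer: $\frac{252028}{5} \approx 50406.0$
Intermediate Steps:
$W = - \frac{39}{5}$ ($W = \left(- \frac{1}{5}\right) 39 = - \frac{39}{5} \approx -7.8$)
$M{\left(S \right)} = - 52 S$ ($M{\left(S \right)} = - 53 S + S = - 52 S$)
$M{\left(W \right)} + 50000 = \left(-52\right) \left(- \frac{39}{5}\right) + 50000 = \frac{2028}{5} + 50000 = \frac{252028}{5}$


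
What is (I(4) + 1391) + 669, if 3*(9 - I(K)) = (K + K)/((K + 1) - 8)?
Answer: 18629/9 ≈ 2069.9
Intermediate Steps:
I(K) = 9 - 2*K/(3*(-7 + K)) (I(K) = 9 - (K + K)/(3*((K + 1) - 8)) = 9 - 2*K/(3*((1 + K) - 8)) = 9 - 2*K/(3*(-7 + K)))
(I(4) + 1391) + 669 = ((-189 + 25*4)/(3*(-7 + 4)) + 1391) + 669 = ((⅓)*(-189 + 100)/(-3) + 1391) + 669 = ((⅓)*(-⅓)*(-89) + 1391) + 669 = (89/9 + 1391) + 669 = 12608/9 + 669 = 18629/9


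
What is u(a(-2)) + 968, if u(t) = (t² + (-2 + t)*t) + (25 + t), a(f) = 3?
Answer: 1008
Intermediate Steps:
u(t) = 25 + t + t² + t*(-2 + t) (u(t) = (t² + t*(-2 + t)) + (25 + t) = 25 + t + t² + t*(-2 + t))
u(a(-2)) + 968 = (25 - 1*3 + 2*3²) + 968 = (25 - 3 + 2*9) + 968 = (25 - 3 + 18) + 968 = 40 + 968 = 1008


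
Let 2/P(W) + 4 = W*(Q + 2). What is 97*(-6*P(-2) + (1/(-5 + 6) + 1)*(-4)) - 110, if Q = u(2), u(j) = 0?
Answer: -1481/2 ≈ -740.50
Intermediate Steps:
Q = 0
P(W) = 2/(-4 + 2*W) (P(W) = 2/(-4 + W*(0 + 2)) = 2/(-4 + W*2) = 2/(-4 + 2*W))
97*(-6*P(-2) + (1/(-5 + 6) + 1)*(-4)) - 110 = 97*(-6/(-2 - 2) + (1/(-5 + 6) + 1)*(-4)) - 110 = 97*(-6/(-4) + (1/1 + 1)*(-4)) - 110 = 97*(-6*(-1/4) + (1 + 1)*(-4)) - 110 = 97*(3/2 + 2*(-4)) - 110 = 97*(3/2 - 8) - 110 = 97*(-13/2) - 110 = -1261/2 - 110 = -1481/2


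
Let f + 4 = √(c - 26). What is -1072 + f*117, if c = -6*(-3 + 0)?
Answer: -1540 + 234*I*√2 ≈ -1540.0 + 330.93*I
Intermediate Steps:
c = 18 (c = -6*(-3) = 18)
f = -4 + 2*I*√2 (f = -4 + √(18 - 26) = -4 + √(-8) = -4 + 2*I*√2 ≈ -4.0 + 2.8284*I)
-1072 + f*117 = -1072 + (-4 + 2*I*√2)*117 = -1072 + (-468 + 234*I*√2) = -1540 + 234*I*√2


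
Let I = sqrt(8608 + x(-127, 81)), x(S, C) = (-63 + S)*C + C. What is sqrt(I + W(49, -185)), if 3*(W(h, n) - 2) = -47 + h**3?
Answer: sqrt(352824 + 9*I*sqrt(6701))/3 ≈ 198.0 + 0.20672*I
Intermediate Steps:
W(h, n) = -41/3 + h**3/3 (W(h, n) = 2 + (-47 + h**3)/3 = 2 + (-47/3 + h**3/3) = -41/3 + h**3/3)
x(S, C) = C + C*(-63 + S) (x(S, C) = C*(-63 + S) + C = C + C*(-63 + S))
I = I*sqrt(6701) (I = sqrt(8608 + 81*(-62 - 127)) = sqrt(8608 + 81*(-189)) = sqrt(8608 - 15309) = sqrt(-6701) = I*sqrt(6701) ≈ 81.86*I)
sqrt(I + W(49, -185)) = sqrt(I*sqrt(6701) + (-41/3 + (1/3)*49**3)) = sqrt(I*sqrt(6701) + (-41/3 + (1/3)*117649)) = sqrt(I*sqrt(6701) + (-41/3 + 117649/3)) = sqrt(I*sqrt(6701) + 117608/3) = sqrt(117608/3 + I*sqrt(6701))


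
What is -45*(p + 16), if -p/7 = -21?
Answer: -7335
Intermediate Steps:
p = 147 (p = -7*(-21) = 147)
-45*(p + 16) = -45*(147 + 16) = -45*163 = -7335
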